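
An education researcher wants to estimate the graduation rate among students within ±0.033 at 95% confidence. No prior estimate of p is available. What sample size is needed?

Conservative approach: use p = 0.5 (maximizes p(1-p) = 0.25). n = z²(0.25)/E² = 1.96²×0.25/0.033² = 881.9 → n = 882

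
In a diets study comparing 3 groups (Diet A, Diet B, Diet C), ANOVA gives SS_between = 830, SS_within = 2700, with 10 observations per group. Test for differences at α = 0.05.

df_between = 2, df_within = 27. F = MS_between/MS_within = 415.0/100.0 = 4.15. F_crit ≈ 3.354. Reject H₀. At least one mean differs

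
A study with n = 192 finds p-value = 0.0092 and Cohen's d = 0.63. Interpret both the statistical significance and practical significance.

Statistically significant (p = 0.0092 < 0.05). Cohen's d = 0.63 indicates a medium effect size. Both statistical and practical significance should be considered.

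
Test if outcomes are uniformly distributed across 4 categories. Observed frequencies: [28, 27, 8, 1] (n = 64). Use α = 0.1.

Expected = 16 each. χ² = Σ(O-E)²/E = 34.625. df = 3, critical value = 6.251. Reject H₀.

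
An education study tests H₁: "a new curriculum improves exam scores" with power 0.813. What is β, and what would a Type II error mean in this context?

β = 1 - power = 1 - 0.813 = 0.187. A Type II error is failing to reject H₀ when H₀ is false (false negative) — here, failing to conclude that a new curriculum improves exam scores when in fact it is true. Consequence: keeping the old curriculum when the new one would have helped students.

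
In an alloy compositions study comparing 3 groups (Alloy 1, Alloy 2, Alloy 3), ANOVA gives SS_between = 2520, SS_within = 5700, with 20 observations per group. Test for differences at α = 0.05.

df_between = 2, df_within = 57. F = MS_between/MS_within = 1260.0/100.0 = 12.6. F_crit ≈ 3.159. Reject H₀. At least one mean differs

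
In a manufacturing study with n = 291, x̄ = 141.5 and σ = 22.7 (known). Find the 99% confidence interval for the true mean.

CI = x̄ ± z*(σ/√n) = 141.5 ± 2.576(22.7/√291) = 141.5 ± 3.43 = (138.07, 144.93)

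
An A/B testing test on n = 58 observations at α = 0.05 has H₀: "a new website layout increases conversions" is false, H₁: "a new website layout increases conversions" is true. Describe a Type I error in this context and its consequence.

Type I error: rejecting H₀ when it is true — concluding that a new website layout increases conversions when in fact it is not. Consequence: rolling out a layout that doesn't actually help — wasted engineering effort.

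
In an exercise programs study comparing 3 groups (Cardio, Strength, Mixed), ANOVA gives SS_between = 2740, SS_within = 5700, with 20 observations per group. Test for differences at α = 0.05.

df_between = 2, df_within = 57. F = MS_between/MS_within = 1370.0/100.0 = 13.7. F_crit ≈ 3.159. Reject H₀. At least one mean differs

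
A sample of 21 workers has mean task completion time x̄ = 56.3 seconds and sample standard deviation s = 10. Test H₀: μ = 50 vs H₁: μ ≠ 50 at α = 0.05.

t = (x̄ - μ₀)/(s/√n) = (56.3 - 50)/(10/√21) = 2.887. df = 20, critical t = ±2.086. Reject H₀.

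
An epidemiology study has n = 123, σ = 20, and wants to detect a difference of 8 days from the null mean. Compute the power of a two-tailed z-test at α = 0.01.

SE = σ/√n = 20/√123 = 1.803. Non-centrality λ = d/SE = 8/1.803 = 4.436. Power ≈ Φ(λ - z_{α/2}) = Φ(4.436 - 2.576) = Φ(1.86) = 0.969.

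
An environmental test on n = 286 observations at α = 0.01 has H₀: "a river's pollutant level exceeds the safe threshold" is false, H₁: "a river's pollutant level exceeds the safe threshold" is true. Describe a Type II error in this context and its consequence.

Type II error: failing to reject H₀ when it is false — concluding that a river's pollutant level exceeds the safe threshold is not supported when in fact it is. Consequence: allowing unsafe pollution to continue.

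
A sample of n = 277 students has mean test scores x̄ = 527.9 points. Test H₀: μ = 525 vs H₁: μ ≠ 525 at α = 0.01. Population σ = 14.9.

z = (x̄ - μ₀)/(σ/√n) = (527.9 - 525)/(14.9/√277) = 3.239. Critical value: ±2.576. Since |3.239| > 2.576, Reject H₀.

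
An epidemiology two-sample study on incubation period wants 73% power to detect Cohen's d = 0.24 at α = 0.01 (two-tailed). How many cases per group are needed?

z_{α/2} = 2.576, z_β = Φ⁻¹(0.73) = 0.613. For small effect (d = 0.24): n per group = 2(z_{α/2} + z_β)²/d² = 2(2.576 + 0.613)²/0.24² = 353.1 → 354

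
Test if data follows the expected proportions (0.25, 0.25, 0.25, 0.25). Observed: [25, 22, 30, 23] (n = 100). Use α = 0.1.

Expected: [25.0, 25.0, 25.0, 25.0]. χ² = 1.52. df = 3, critical = 6.251. Fail to reject H₀.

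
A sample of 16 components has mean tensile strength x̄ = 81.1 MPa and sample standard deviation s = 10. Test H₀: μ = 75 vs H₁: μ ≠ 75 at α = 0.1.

t = (x̄ - μ₀)/(s/√n) = (81.1 - 75)/(10/√16) = 2.44. df = 15, critical t = ±1.753. Reject H₀.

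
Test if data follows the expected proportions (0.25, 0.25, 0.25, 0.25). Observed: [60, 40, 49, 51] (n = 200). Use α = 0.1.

Expected: [50.0, 50.0, 50.0, 50.0]. χ² = 4.04. df = 3, critical = 6.251. Fail to reject H₀.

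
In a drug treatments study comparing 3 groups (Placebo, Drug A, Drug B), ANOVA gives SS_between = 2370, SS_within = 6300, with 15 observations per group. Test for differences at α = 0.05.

df_between = 2, df_within = 42. F = MS_between/MS_within = 1185.0/150.0 = 7.9. F_crit ≈ 3.22. Reject H₀. At least one mean differs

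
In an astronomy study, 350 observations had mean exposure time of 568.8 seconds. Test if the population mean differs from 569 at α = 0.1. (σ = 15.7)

z = (x̄ - μ₀)/(σ/√n) = (568.8 - 569)/(15.7/√350) = -0.238. Critical value: ±1.645. Since |-0.238| ≤ 1.645, Fail to reject H₀.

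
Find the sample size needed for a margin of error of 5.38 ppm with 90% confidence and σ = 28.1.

n = (z*σ/E)² = (1.645×28.1/5.38)² = 73.8 → n = 74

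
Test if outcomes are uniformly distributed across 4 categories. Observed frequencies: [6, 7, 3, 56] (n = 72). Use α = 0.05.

Expected = 18 each. χ² = Σ(O-E)²/E = 107.444. df = 3, critical value = 7.815. Reject H₀.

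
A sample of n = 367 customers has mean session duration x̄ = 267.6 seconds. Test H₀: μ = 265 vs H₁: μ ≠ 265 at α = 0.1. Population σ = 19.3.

z = (x̄ - μ₀)/(σ/√n) = (267.6 - 265)/(19.3/√367) = 2.581. Critical value: ±1.645. Since |2.581| > 1.645, Reject H₀.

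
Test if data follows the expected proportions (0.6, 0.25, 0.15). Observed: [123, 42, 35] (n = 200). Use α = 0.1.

Expected: [120.0, 50.0, 30.0]. χ² = 2.188. df = 2, critical = 4.605. Fail to reject H₀.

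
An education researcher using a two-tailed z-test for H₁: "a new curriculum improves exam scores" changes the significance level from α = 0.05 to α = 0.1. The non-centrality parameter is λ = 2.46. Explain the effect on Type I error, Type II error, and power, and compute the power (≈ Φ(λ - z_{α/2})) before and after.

Increasing α from 0.05 to 0.1:
• Type I error rate increases (α is the Type I rate by definition).
• Critical value moves from z_{α/2} = 1.96 to 1.645, so power = Φ(λ - z_{α/2}) goes from Φ(2.46 - 1.96) = 0.691 to Φ(2.46 - 1.645) = 0.792.
• Type II error rate β = 1 - power therefore decreases (0.309 → 0.208).
Appropriate when false negatives are costly — here, keeping the old curriculum when the new one would have helped students.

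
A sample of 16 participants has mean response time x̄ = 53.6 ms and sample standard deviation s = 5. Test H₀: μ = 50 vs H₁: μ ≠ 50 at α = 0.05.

t = (x̄ - μ₀)/(s/√n) = (53.6 - 50)/(5/√16) = 2.88. df = 15, critical t = ±2.131. Reject H₀.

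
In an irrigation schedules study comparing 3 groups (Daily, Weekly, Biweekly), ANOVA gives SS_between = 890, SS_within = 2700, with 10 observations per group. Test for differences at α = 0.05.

df_between = 2, df_within = 27. F = MS_between/MS_within = 445.0/100.0 = 4.45. F_crit ≈ 3.354. Reject H₀. At least one mean differs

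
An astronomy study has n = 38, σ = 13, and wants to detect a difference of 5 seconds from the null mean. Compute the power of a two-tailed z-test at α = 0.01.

SE = σ/√n = 13/√38 = 2.109. Non-centrality λ = d/SE = 5/2.109 = 2.371. Power ≈ Φ(λ - z_{α/2}) = Φ(2.371 - 2.576) = Φ(-0.205) = 0.419.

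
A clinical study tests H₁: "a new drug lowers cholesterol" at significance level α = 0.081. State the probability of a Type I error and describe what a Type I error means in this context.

P(Type I error) = α = 0.081. A Type I error is rejecting H₀ when H₀ is actually true (false positive) — here, concluding that a new drug lowers cholesterol when in fact this is not the case. Consequence: approving an ineffective drug — patients take a useless medication and may skip effective alternatives.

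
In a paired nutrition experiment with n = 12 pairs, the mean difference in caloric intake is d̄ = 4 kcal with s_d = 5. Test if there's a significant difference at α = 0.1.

t = d̄/(s_d/√n) = 4/(5/√12) = 2.771. df = 11, critical t = ±1.796. Reject H₀.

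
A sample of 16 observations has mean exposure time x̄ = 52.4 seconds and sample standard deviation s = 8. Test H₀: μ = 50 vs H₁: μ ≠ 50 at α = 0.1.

t = (x̄ - μ₀)/(s/√n) = (52.4 - 50)/(8/√16) = 1.2. df = 15, critical t = ±1.753. Fail to reject H₀.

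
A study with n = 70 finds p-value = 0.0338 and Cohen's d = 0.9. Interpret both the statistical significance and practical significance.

Statistically significant (p = 0.0338 < 0.05). Cohen's d = 0.9 indicates a large effect size. Both statistical and practical significance should be considered.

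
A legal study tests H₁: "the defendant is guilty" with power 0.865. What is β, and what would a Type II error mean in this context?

β = 1 - power = 1 - 0.865 = 0.135. A Type II error is failing to reject H₀ when H₀ is false (false negative) — here, failing to conclude that the defendant is guilty when in fact it is true. Consequence: acquitting a guilty person.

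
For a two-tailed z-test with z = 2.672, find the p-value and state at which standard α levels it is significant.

p = 2·P(Z > |2.672|) = 2·(1 - Φ(2.672)) ≈ 0.0075. Significant at α = 0.1; Significant at α = 0.05; Significant at α = 0.01.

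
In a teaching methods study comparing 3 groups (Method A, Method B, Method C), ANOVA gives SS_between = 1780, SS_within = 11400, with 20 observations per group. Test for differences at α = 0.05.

df_between = 2, df_within = 57. F = MS_between/MS_within = 890.0/200.0 = 4.45. F_crit ≈ 3.159. Reject H₀. At least one mean differs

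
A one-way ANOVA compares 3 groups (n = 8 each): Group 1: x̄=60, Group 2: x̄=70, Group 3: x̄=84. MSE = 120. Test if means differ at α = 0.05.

Grand mean = 71.33. SS_between = 2325.33, MS_between = 1162.67. F = 9.689, F_crit ≈ 3.467. Reject H₀.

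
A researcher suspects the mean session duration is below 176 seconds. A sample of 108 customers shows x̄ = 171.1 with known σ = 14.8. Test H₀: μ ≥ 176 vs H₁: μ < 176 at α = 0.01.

z = -3.441. Critical value: -2.33. Reject H₀.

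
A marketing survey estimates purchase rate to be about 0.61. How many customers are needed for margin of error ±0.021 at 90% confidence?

n = z²p(1-p)/E² = 1.645²×0.61×0.39/0.021² = 1459.8 → n = 1460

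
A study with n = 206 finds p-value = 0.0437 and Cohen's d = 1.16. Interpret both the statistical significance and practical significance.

Statistically significant (p = 0.0437 < 0.05). Cohen's d = 1.16 indicates a large effect size. Both statistical and practical significance should be considered.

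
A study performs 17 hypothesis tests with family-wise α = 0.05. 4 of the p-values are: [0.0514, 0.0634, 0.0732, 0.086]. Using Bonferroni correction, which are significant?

Bonferroni α = 0.05/17 = 0.00294. None of the given p-values are significant.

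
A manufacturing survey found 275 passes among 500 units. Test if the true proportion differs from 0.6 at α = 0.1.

p̂ = 0.55, p₀ = 0.6. z = (p̂ - p₀)/√(p₀(1-p₀)/n) = -2.282. Critical: ±1.645. Reject H₀.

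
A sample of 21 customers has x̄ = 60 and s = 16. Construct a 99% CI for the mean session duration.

CI = x̄ ± t*(s/√n) = 60 ± 2.845(16/√21) = (50.07, 69.93)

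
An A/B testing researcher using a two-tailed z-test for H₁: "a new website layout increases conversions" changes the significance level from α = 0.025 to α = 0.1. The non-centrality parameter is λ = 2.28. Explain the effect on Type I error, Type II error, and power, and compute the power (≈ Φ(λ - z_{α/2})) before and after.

Increasing α from 0.025 to 0.1:
• Type I error rate increases (α is the Type I rate by definition).
• Critical value moves from z_{α/2} = 2.241 to 1.645, so power = Φ(λ - z_{α/2}) goes from Φ(2.28 - 2.241) = 0.516 to Φ(2.28 - 1.645) = 0.737.
• Type II error rate β = 1 - power therefore decreases (0.484 → 0.263).
Appropriate when false negatives are costly — here, discarding a layout that would have improved conversions — lost revenue.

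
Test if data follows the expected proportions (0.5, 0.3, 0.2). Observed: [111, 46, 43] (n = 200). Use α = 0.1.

Expected: [100.0, 60.0, 40.0]. χ² = 4.702. df = 2, critical = 4.605. Reject H₀.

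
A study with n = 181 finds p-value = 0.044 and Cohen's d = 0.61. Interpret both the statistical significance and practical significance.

Statistically significant (p = 0.044 < 0.05). Cohen's d = 0.61 indicates a medium effect size. Both statistical and practical significance should be considered.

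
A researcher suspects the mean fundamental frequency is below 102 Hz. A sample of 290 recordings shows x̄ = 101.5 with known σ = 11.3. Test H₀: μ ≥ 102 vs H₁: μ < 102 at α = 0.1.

z = -0.754. Critical value: -1.28. Fail to reject H₀.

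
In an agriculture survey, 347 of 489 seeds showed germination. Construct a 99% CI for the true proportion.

p̂ = 0.71. CI = p̂ ± z*√(p̂(1-p̂)/n) = (0.657, 0.762)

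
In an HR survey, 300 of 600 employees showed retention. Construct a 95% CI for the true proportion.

p̂ = 0.5. CI = p̂ ± z*√(p̂(1-p̂)/n) = (0.46, 0.54)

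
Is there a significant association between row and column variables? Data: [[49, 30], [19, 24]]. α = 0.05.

χ² = 3.592. df = 1, critical = 3.841. Fail to reject H₀. No evidence of dependence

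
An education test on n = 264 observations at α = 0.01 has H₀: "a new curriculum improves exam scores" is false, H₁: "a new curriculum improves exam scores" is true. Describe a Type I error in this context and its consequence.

Type I error: rejecting H₀ when it is true — concluding that a new curriculum improves exam scores when in fact it is not. Consequence: adopting a curriculum that gives no real benefit — disruption for nothing.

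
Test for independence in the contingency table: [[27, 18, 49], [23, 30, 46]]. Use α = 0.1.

χ² = 3.287. df = 2, critical = 4.605. Fail to reject H₀. No evidence of dependence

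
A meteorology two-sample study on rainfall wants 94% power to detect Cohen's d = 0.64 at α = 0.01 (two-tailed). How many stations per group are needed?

z_{α/2} = 2.576, z_β = Φ⁻¹(0.94) = 1.555. For medium effect (d = 0.64): n per group = 2(z_{α/2} + z_β)²/d² = 2(2.576 + 1.555)²/0.64² = 83.3 → 84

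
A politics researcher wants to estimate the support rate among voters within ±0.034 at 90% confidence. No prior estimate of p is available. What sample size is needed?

Conservative approach: use p = 0.5 (maximizes p(1-p) = 0.25). n = z²(0.25)/E² = 1.645²×0.25/0.034² = 585.2 → n = 586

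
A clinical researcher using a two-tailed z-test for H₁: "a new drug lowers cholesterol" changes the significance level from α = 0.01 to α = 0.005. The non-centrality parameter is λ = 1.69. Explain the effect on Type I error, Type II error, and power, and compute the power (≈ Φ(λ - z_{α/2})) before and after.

Decreasing α from 0.01 to 0.005:
• Type I error rate decreases (α is the Type I rate by definition).
• Critical value moves from z_{α/2} = 2.576 to 2.807, so power = Φ(λ - z_{α/2}) goes from Φ(1.69 - 2.576) = 0.188 to Φ(1.69 - 2.807) = 0.132.
• Type II error rate β = 1 - power therefore increases (0.812 → 0.868).
Appropriate when false positives are costly — here, approving an ineffective drug — patients take a useless medication and may skip effective alternatives.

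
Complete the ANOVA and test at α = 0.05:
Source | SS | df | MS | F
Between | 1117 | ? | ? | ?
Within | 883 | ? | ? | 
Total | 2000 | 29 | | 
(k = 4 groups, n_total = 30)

df_between = 3, df_within = 26. MS_between = 372.33, MS_within = 33.96. F = 10.963, F_crit ≈ 2.975. Reject H₀.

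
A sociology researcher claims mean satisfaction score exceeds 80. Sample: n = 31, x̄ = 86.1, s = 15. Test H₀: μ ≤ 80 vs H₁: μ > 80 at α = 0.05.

t = (86.1 - 80)/(15/√31) = 2.264, df = 30. Critical t = 1.697. Reject H₀.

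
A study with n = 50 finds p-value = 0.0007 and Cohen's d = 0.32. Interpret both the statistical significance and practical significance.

Statistically significant (p = 0.0007 < 0.05). Cohen's d = 0.32 indicates a small effect size. Both statistical and practical significance should be considered.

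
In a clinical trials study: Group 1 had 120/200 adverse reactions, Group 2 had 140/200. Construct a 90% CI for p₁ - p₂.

p̂₁ = 0.6, p̂₂ = 0.7. Difference = -0.1. CI = (-0.178, -0.022)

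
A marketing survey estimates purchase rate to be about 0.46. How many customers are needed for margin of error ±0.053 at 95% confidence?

n = z²p(1-p)/E² = 1.96²×0.46×0.54/0.053² = 339.7 → n = 340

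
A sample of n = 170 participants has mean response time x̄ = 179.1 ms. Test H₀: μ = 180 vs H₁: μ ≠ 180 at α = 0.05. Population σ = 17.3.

z = (x̄ - μ₀)/(σ/√n) = (179.1 - 180)/(17.3/√170) = -0.678. Critical value: ±1.96. Since |-0.678| ≤ 1.96, Fail to reject H₀.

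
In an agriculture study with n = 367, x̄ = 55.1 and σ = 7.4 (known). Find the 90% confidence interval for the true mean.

CI = x̄ ± z*(σ/√n) = 55.1 ± 1.645(7.4/√367) = 55.1 ± 0.64 = (54.46, 55.74)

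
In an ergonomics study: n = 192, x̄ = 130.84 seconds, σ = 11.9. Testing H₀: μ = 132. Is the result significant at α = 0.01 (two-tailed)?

z = (130.84 - 132)/(11.9/√192) = -1.351. Since |z| ≤ 2.576, not significant at α = 0.01.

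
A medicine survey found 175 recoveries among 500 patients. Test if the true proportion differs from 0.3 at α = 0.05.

p̂ = 0.35, p₀ = 0.3. z = (p̂ - p₀)/√(p₀(1-p₀)/n) = 2.44. Critical: ±1.96. Reject H₀.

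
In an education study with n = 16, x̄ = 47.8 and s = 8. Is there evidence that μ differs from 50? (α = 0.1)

t = (x̄ - μ₀)/(s/√n) = (47.8 - 50)/(8/√16) = -1.1. df = 15, critical t = ±1.753. Fail to reject H₀.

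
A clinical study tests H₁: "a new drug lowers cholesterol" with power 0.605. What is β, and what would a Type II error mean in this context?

β = 1 - power = 1 - 0.605 = 0.395. A Type II error is failing to reject H₀ when H₀ is false (false negative) — here, failing to conclude that a new drug lowers cholesterol when in fact it is true. Consequence: shelving an effective drug — patients miss out on a treatment that would have helped.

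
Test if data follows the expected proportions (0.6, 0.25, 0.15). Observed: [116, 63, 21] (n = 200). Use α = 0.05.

Expected: [120.0, 50.0, 30.0]. χ² = 6.213. df = 2, critical = 5.991. Reject H₀.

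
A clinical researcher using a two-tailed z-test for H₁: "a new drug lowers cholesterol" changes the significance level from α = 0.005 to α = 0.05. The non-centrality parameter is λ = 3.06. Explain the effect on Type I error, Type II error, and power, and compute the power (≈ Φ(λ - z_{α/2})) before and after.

Increasing α from 0.005 to 0.05:
• Type I error rate increases (α is the Type I rate by definition).
• Critical value moves from z_{α/2} = 2.807 to 1.96, so power = Φ(λ - z_{α/2}) goes from Φ(3.06 - 2.807) = 0.6 to Φ(3.06 - 1.96) = 0.864.
• Type II error rate β = 1 - power therefore decreases (0.4 → 0.136).
Appropriate when false negatives are costly — here, shelving an effective drug — patients miss out on a treatment that would have helped.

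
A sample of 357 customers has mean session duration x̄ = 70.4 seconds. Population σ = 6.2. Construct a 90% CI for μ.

CI = x̄ ± z*(σ/√n) = 70.4 ± 1.645(6.2/√357) = 70.4 ± 0.54 = (69.86, 70.94)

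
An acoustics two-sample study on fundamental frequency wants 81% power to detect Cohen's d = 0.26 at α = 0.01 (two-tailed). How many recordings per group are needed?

z_{α/2} = 2.576, z_β = Φ⁻¹(0.81) = 0.878. For small effect (d = 0.26): n per group = 2(z_{α/2} + z_β)²/d² = 2(2.576 + 0.878)²/0.26² = 353.0 → 353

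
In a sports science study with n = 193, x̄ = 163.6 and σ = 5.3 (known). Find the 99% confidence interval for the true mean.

CI = x̄ ± z*(σ/√n) = 163.6 ± 2.576(5.3/√193) = 163.6 ± 0.98 = (162.62, 164.58)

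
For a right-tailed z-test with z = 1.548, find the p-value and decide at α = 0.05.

p = P(Z > 1.548) = 1 - Φ(1.548) ≈ 0.0608. Since p ≥ 0.05, fail to reject H₀ (not significant) at α = 0.05.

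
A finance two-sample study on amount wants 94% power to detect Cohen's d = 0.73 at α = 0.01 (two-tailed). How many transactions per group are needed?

z_{α/2} = 2.576, z_β = Φ⁻¹(0.94) = 1.555. For medium effect (d = 0.73): n per group = 2(z_{α/2} + z_β)²/d² = 2(2.576 + 1.555)²/0.73² = 64.05 → 65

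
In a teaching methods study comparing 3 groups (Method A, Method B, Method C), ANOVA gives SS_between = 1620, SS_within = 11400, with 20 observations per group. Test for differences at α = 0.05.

df_between = 2, df_within = 57. F = MS_between/MS_within = 810.0/200.0 = 4.05. F_crit ≈ 3.159. Reject H₀. At least one mean differs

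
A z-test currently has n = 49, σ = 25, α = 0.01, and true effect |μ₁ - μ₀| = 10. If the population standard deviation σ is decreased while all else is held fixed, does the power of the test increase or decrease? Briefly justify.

Power increases: a smaller σ shrinks the standard error σ/√n, moving the sampling distribution under H₁ further from the critical value.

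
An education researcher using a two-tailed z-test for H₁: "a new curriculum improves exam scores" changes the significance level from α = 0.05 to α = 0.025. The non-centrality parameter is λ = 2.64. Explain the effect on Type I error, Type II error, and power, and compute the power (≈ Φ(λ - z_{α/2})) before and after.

Decreasing α from 0.05 to 0.025:
• Type I error rate decreases (α is the Type I rate by definition).
• Critical value moves from z_{α/2} = 1.96 to 2.241, so power = Φ(λ - z_{α/2}) goes from Φ(2.64 - 1.96) = 0.752 to Φ(2.64 - 2.241) = 0.655.
• Type II error rate β = 1 - power therefore increases (0.248 → 0.345).
Appropriate when false positives are costly — here, adopting a curriculum that gives no real benefit — disruption for nothing.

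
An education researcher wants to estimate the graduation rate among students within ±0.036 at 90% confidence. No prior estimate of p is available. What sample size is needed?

Conservative approach: use p = 0.5 (maximizes p(1-p) = 0.25). n = z²(0.25)/E² = 1.645²×0.25/0.036² = 522.0 → n = 522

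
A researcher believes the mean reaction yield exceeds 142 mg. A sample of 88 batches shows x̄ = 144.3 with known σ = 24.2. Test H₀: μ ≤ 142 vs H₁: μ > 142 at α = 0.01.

z = 0.892. Critical value: 2.33. Fail to reject H₀.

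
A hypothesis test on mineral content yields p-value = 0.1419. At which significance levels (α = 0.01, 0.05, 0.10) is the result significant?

p = 0.1419. Not significant at any of the given levels.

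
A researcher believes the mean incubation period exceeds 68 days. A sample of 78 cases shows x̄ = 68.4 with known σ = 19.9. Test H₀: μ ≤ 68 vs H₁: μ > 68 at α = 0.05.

z = 0.178. Critical value: 1.645. Fail to reject H₀.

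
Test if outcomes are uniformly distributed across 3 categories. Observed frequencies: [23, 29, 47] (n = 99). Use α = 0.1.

Expected = 33 each. χ² = Σ(O-E)²/E = 9.455. df = 2, critical value = 4.605. Reject H₀.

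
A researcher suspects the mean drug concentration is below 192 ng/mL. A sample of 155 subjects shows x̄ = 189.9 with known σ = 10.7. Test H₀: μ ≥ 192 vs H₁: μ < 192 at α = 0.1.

z = -2.443. Critical value: -1.28. Reject H₀.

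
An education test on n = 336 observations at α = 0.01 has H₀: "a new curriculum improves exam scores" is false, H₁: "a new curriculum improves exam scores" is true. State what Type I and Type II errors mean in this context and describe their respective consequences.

Type I (false positive): concluding that a new curriculum improves exam scores when it is not — adopting a curriculum that gives no real benefit — disruption for nothing. Type II (false negative): failing to conclude that a new curriculum improves exam scores when it is — keeping the old curriculum when the new one would have helped students. Which is costlier depends on domain priorities and is a judgement call rather than a statistical fact.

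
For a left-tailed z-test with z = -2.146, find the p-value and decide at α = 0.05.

p = P(Z < -2.146) = Φ(-2.146) ≈ 0.0159. Since p < 0.05, reject H₀ (significant) at α = 0.05.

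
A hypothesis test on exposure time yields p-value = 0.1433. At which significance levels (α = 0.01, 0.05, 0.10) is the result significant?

p = 0.1433. Not significant at any of the given levels.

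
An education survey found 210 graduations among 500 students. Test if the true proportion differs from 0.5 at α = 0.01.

p̂ = 0.42, p₀ = 0.5. z = (p̂ - p₀)/√(p₀(1-p₀)/n) = -3.578. Critical: ±2.576. Reject H₀.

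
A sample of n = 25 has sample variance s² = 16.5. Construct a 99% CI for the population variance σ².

df = 24. χ²_{0.005} = 45.559, χ²_{0.995} = 9.886. CI for σ² = ((n-1)s²/χ²_{α/2}, (n-1)s²/χ²_{1-α/2}) = (24·16.5/45.559, 24·16.5/9.886) = (8.69, 40.06)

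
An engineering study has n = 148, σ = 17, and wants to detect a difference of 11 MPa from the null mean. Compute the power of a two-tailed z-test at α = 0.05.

SE = σ/√n = 17/√148 = 1.397. Non-centrality λ = d/SE = 11/1.397 = 7.872. Power ≈ Φ(λ - z_{α/2}) = Φ(7.872 - 1.96) = Φ(5.912) = 1.0.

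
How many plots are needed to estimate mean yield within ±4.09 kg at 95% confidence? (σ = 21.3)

n = (z*σ/E)² = (1.96×21.3/4.09)² = 104.2 → n = 105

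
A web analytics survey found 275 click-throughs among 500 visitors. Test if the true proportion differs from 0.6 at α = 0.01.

p̂ = 0.55, p₀ = 0.6. z = (p̂ - p₀)/√(p₀(1-p₀)/n) = -2.282. Critical: ±2.576. Fail to reject H₀.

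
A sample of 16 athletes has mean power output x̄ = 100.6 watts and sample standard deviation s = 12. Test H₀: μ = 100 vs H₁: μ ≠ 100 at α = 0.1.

t = (x̄ - μ₀)/(s/√n) = (100.6 - 100)/(12/√16) = 0.2. df = 15, critical t = ±1.753. Fail to reject H₀.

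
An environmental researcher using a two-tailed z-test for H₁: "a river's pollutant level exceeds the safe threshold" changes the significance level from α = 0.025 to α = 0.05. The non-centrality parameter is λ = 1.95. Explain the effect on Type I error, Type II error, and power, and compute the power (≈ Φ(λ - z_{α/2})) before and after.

Increasing α from 0.025 to 0.05:
• Type I error rate increases (α is the Type I rate by definition).
• Critical value moves from z_{α/2} = 2.241 to 1.96, so power = Φ(λ - z_{α/2}) goes from Φ(1.95 - 2.241) = 0.386 to Φ(1.95 - 1.96) = 0.496.
• Type II error rate β = 1 - power therefore decreases (0.614 → 0.504).
Appropriate when false negatives are costly — here, allowing unsafe pollution to continue.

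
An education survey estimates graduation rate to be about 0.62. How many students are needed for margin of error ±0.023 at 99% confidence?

n = z²p(1-p)/E² = 2.576²×0.62×0.38/0.023² = 2955.4 → n = 2956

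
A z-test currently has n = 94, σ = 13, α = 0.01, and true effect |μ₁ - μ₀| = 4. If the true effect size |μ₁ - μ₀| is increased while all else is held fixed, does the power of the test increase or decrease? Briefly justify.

Power increases: a larger true effect increases the non-centrality λ = |μ₁ - μ₀|/(σ/√n).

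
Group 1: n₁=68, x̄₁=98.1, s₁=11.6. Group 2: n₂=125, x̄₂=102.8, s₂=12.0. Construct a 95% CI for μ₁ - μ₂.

Difference = -4.7. SE = √(11.6²/68 + 12.0²/125) = 1.769. CI = (-8.17, -1.23)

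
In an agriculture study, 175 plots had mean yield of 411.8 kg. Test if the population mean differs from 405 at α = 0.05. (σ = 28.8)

z = (x̄ - μ₀)/(σ/√n) = (411.8 - 405)/(28.8/√175) = 3.123. Critical value: ±1.96. Since |3.123| > 1.96, Reject H₀.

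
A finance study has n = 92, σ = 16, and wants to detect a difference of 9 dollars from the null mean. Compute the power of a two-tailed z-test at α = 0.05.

SE = σ/√n = 16/√92 = 1.668. Non-centrality λ = d/SE = 9/1.668 = 5.395. Power ≈ Φ(λ - z_{α/2}) = Φ(5.395 - 1.96) = Φ(3.435) = 1.0.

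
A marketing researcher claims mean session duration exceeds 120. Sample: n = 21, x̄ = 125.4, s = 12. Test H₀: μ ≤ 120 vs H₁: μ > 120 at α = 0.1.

t = (125.4 - 120)/(12/√21) = 2.062, df = 20. Critical t = 1.325. Reject H₀.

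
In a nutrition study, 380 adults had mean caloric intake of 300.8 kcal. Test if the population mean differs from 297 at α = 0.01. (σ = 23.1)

z = (x̄ - μ₀)/(σ/√n) = (300.8 - 297)/(23.1/√380) = 3.207. Critical value: ±2.576. Since |3.207| > 2.576, Reject H₀.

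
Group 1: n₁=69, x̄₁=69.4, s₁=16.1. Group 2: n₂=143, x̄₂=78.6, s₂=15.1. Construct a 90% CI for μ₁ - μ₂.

Difference = -9.2. SE = √(16.1²/69 + 15.1²/143) = 2.313. CI = (-13.01, -5.39)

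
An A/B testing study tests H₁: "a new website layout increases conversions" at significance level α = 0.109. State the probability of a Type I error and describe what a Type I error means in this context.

P(Type I error) = α = 0.109. A Type I error is rejecting H₀ when H₀ is actually true (false positive) — here, concluding that a new website layout increases conversions when in fact this is not the case. Consequence: rolling out a layout that doesn't actually help — wasted engineering effort.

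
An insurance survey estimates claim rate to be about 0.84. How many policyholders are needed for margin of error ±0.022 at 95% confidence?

n = z²p(1-p)/E² = 1.96²×0.84×0.16/0.022² = 1066.8 → n = 1067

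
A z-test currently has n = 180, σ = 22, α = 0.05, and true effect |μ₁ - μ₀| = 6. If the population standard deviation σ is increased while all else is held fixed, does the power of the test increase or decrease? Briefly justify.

Power decreases: a larger σ inflates the standard error σ/√n, pulling the sampling distribution under H₁ back toward the critical value.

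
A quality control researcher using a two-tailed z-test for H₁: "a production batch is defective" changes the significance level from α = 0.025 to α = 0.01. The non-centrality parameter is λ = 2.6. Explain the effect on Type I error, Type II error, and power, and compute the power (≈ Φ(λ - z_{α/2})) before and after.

Decreasing α from 0.025 to 0.01:
• Type I error rate decreases (α is the Type I rate by definition).
• Critical value moves from z_{α/2} = 2.241 to 2.576, so power = Φ(λ - z_{α/2}) goes from Φ(2.6 - 2.241) = 0.64 to Φ(2.6 - 2.576) = 0.51.
• Type II error rate β = 1 - power therefore increases (0.36 → 0.49).
Appropriate when false positives are costly — here, scrapping a good batch — wasted material and cost for no reason.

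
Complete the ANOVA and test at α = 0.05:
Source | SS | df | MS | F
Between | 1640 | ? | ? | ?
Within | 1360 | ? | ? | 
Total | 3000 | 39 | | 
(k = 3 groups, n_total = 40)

df_between = 2, df_within = 37. MS_between = 820.0, MS_within = 36.76. F = 22.309, F_crit ≈ 3.252. Reject H₀.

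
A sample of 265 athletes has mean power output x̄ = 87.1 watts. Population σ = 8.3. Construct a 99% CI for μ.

CI = x̄ ± z*(σ/√n) = 87.1 ± 2.576(8.3/√265) = 87.1 ± 1.31 = (85.79, 88.41)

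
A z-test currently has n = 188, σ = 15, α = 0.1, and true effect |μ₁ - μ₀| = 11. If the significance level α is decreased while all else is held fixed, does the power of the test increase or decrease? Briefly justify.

Power decreases: a smaller α raises the critical value, so less of the H₁ sampling distribution falls in the rejection region.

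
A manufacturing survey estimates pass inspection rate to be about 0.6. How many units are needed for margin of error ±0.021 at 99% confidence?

n = z²p(1-p)/E² = 2.576²×0.6×0.4/0.021² = 3611.3 → n = 3612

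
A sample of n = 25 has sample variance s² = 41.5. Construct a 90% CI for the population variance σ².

df = 24. χ²_{0.05} = 36.415, χ²_{0.95} = 13.848. CI for σ² = ((n-1)s²/χ²_{α/2}, (n-1)s²/χ²_{1-α/2}) = (24·41.5/36.415, 24·41.5/13.848) = (27.35, 71.92)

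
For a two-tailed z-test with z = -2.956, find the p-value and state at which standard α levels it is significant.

p = 2·P(Z > |-2.956|) = 2·(1 - Φ(2.956)) ≈ 0.0031. Significant at α = 0.1; Significant at α = 0.05; Significant at α = 0.01.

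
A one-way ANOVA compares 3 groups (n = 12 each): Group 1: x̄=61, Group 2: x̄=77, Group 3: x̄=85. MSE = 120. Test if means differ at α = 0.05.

Grand mean = 74.33. SS_between = 3584.0, MS_between = 1792.0. F = 14.933, F_crit ≈ 3.285. Reject H₀.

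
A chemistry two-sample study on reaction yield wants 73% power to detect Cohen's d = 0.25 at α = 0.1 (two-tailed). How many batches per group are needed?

z_{α/2} = 1.645, z_β = Φ⁻¹(0.73) = 0.613. For small effect (d = 0.25): n per group = 2(z_{α/2} + z_β)²/d² = 2(1.645 + 0.613)²/0.25² = 163.2 → 164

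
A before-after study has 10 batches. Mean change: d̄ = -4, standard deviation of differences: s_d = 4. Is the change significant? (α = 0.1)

t = d̄/(s_d/√n) = -4/(4/√10) = -3.162. df = 9, critical t = ±1.833. Reject H₀.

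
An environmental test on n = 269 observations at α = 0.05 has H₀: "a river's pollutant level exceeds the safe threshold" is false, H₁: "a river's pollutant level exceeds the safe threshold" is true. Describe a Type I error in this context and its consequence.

Type I error: rejecting H₀ when it is true — concluding that a river's pollutant level exceeds the safe threshold when in fact it is not. Consequence: shutting down a compliant factory unnecessarily.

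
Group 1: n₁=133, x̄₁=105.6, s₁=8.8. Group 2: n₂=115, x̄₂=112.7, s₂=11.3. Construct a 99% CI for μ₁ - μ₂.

Difference = -7.1. SE = √(8.8²/133 + 11.3²/115) = 1.301. CI = (-10.45, -3.75)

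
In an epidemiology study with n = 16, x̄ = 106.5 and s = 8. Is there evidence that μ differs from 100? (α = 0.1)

t = (x̄ - μ₀)/(s/√n) = (106.5 - 100)/(8/√16) = 3.25. df = 15, critical t = ±1.753. Reject H₀.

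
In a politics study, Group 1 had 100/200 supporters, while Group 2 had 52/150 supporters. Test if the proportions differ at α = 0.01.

p̂₁ = 0.5, p̂₂ = 0.347, pooled p̂ = 0.434. z = 2.864. Critical: ±2.576. Reject H₀.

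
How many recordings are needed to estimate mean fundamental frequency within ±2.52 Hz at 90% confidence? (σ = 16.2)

n = (z*σ/E)² = (1.645×16.2/2.52)² = 111.8 → n = 112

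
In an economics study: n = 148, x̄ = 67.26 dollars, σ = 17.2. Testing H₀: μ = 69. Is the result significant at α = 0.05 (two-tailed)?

z = (67.26 - 69)/(17.2/√148) = -1.231. Since |z| ≤ 1.96, not significant at α = 0.05.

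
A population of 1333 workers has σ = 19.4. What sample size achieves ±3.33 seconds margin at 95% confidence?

Without FPC: n₀ = (1.96×19.4/3.33)² = 130.385. With FPC: n = n₀N/(n₀+N-1) = 118.8 → n = 119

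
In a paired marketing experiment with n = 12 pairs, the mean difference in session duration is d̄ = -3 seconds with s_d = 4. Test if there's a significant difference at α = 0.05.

t = d̄/(s_d/√n) = -3/(4/√12) = -2.598. df = 11, critical t = ±2.201. Reject H₀.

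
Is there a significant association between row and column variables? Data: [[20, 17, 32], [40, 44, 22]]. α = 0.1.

χ² = 13.238. df = 2, critical = 4.605. Reject H₀. Variables are dependent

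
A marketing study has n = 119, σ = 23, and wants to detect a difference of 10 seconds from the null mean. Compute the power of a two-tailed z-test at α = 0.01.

SE = σ/√n = 23/√119 = 2.108. Non-centrality λ = d/SE = 10/2.108 = 4.743. Power ≈ Φ(λ - z_{α/2}) = Φ(4.743 - 2.576) = Φ(2.167) = 0.985.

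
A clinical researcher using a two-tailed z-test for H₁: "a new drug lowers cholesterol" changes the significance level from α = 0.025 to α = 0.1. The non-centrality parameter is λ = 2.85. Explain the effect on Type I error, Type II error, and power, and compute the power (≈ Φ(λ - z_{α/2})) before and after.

Increasing α from 0.025 to 0.1:
• Type I error rate increases (α is the Type I rate by definition).
• Critical value moves from z_{α/2} = 2.241 to 1.645, so power = Φ(λ - z_{α/2}) goes from Φ(2.85 - 2.241) = 0.729 to Φ(2.85 - 1.645) = 0.886.
• Type II error rate β = 1 - power therefore decreases (0.271 → 0.114).
Appropriate when false negatives are costly — here, shelving an effective drug — patients miss out on a treatment that would have helped.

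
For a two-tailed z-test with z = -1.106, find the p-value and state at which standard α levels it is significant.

p = 2·P(Z > |-1.106|) = 2·(1 - Φ(1.106)) ≈ 0.2687. Not significant at any standard level.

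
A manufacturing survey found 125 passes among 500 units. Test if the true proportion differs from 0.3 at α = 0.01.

p̂ = 0.25, p₀ = 0.3. z = (p̂ - p₀)/√(p₀(1-p₀)/n) = -2.44. Critical: ±2.576. Fail to reject H₀.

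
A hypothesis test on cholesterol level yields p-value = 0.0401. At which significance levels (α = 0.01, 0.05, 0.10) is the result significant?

p = 0.0401. Significant at: α = 0.05, 0.1.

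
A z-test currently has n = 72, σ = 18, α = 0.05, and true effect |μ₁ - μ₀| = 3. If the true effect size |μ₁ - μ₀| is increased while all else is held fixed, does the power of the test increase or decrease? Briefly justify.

Power increases: a larger true effect increases the non-centrality λ = |μ₁ - μ₀|/(σ/√n).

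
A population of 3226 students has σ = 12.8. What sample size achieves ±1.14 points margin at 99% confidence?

Without FPC: n₀ = (2.576×12.8/1.14)² = 836.569. With FPC: n = n₀N/(n₀+N-1) = 664.5 → n = 665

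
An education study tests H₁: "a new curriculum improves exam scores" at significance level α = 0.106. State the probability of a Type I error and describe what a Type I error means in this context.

P(Type I error) = α = 0.106. A Type I error is rejecting H₀ when H₀ is actually true (false positive) — here, concluding that a new curriculum improves exam scores when in fact this is not the case. Consequence: adopting a curriculum that gives no real benefit — disruption for nothing.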